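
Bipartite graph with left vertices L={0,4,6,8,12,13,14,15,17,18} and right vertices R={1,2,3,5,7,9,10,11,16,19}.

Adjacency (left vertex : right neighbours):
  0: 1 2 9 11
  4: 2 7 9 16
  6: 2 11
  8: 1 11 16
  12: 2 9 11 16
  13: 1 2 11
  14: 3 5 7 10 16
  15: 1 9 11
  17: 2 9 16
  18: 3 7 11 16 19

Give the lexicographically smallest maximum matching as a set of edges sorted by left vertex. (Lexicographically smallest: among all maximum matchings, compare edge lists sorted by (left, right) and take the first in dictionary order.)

Lex-smallest maximum matching: {(0,1), (4,7), (6,2), (8,11), (12,9), (14,3), (17,16), (18,19)}

|M| = 8 (so the lex-smallest maximum matching has 8 edges)
process left vertices in ascending order; for each, take the smallest-labelled available neighbour that still permits 8 edges overall, or leave it unmatched if none does
lex-smallest matching: {0-1, 4-7, 6-2, 8-11, 12-9, 14-3, 17-16, 18-19}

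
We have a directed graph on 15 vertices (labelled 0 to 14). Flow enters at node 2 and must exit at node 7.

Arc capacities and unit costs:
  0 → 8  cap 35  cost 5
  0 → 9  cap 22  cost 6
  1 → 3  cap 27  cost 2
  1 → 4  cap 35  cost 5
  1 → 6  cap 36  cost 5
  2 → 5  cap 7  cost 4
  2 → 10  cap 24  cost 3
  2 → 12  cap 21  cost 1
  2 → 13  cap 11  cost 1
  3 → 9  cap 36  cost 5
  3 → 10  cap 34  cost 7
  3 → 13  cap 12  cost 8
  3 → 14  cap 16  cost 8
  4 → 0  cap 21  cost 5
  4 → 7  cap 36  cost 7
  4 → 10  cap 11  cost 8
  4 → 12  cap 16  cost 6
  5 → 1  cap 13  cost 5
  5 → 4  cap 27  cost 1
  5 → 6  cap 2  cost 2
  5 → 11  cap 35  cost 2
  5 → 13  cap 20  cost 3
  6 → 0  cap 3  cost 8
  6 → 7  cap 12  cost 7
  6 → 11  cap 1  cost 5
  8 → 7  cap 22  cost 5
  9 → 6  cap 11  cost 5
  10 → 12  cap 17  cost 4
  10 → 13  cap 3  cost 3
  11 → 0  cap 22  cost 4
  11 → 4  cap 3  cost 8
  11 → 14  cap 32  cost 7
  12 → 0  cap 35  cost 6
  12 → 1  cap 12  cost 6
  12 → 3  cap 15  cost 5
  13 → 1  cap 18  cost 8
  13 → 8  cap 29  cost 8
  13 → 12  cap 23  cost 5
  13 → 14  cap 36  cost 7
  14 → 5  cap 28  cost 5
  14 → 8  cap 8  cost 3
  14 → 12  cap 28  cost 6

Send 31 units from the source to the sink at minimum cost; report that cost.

Minimum cost for 31 units: 463

shortest-cost path #1: 2→5→4→7 push 7 @ unit cost 12 (adds 84)
shortest-cost path #2: 2→13→8→7 push 11 @ unit cost 14 (adds 154)
shortest-cost path #3: 2→12→0→8→7 push 11 @ unit cost 17 (adds 187)
shortest-cost path #4: 2→12→1→4→7 push 2 @ unit cost 19 (adds 38)
total cost = 463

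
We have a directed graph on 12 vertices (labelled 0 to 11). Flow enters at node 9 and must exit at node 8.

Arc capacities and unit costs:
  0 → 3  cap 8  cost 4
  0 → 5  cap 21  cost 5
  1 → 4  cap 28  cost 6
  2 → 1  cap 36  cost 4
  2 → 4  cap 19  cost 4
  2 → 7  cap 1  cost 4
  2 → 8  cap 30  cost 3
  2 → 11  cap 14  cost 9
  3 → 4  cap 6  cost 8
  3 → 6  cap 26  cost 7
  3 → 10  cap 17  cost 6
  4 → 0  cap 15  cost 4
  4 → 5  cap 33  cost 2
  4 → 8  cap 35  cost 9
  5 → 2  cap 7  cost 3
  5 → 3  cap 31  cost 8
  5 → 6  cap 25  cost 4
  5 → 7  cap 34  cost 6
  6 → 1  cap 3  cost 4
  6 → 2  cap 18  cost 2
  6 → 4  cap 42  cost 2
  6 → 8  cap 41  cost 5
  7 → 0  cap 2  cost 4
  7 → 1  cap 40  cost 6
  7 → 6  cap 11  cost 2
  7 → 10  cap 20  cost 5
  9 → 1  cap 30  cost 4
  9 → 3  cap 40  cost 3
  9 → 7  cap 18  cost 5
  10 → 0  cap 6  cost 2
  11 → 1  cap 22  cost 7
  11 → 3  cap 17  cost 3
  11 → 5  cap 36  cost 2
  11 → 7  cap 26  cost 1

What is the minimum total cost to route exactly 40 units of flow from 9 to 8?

shortest-cost path #1: 9→7→6→8 push 11 @ unit cost 12 (adds 132)
shortest-cost path #2: 9→3→6→8 push 26 @ unit cost 15 (adds 390)
shortest-cost path #3: 9→1→4→5→2→8 push 3 @ unit cost 18 (adds 54)
total cost = 576

Minimum cost for 40 units: 576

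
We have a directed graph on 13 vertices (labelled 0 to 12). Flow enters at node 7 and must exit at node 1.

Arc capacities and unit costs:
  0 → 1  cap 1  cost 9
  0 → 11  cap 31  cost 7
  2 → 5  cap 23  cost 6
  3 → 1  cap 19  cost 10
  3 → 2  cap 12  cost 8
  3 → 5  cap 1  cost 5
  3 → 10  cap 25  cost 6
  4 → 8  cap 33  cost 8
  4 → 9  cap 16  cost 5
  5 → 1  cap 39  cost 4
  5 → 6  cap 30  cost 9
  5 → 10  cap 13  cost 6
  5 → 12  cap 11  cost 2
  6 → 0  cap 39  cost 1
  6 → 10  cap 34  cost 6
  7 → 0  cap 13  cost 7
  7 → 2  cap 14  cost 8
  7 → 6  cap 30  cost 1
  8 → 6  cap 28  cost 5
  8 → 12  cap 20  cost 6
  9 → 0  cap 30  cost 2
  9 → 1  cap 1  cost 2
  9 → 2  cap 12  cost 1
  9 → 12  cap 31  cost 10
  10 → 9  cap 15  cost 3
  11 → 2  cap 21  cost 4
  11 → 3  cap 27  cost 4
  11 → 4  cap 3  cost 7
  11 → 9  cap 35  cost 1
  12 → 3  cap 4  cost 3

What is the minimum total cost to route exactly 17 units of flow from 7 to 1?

Minimum cost for 17 units: 296

shortest-cost path #1: 7→6→0→1 push 1 @ unit cost 11 (adds 11)
shortest-cost path #2: 7→6→10→9→1 push 1 @ unit cost 12 (adds 12)
shortest-cost path #3: 7→2→5→1 push 14 @ unit cost 18 (adds 252)
shortest-cost path #4: 7→6→10→9→2→5→1 push 1 @ unit cost 21 (adds 21)
total cost = 296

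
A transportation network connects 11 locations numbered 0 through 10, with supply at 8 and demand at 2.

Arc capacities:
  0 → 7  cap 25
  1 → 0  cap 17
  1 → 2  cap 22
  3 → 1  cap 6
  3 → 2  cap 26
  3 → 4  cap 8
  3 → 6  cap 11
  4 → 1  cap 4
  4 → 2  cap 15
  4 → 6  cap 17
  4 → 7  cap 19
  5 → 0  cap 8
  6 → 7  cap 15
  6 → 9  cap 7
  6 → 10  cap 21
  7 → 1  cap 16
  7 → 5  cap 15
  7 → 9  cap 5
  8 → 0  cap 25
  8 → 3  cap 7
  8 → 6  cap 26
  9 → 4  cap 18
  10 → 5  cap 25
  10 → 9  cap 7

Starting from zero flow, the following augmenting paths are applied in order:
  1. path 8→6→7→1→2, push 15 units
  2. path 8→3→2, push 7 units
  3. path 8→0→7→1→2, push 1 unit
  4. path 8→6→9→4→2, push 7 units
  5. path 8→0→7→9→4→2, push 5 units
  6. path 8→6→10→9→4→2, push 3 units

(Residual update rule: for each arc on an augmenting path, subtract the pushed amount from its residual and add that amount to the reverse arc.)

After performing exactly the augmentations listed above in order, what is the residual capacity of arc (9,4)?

after path 1 (8→6→7→1→2, push 15): res(9,4)=18
after path 2 (8→3→2, push 7): res(9,4)=18
after path 3 (8→0→7→1→2, push 1): res(9,4)=18
after path 4 (8→6→9→4→2, push 7): res(9,4)=11
after path 5 (8→0→7→9→4→2, push 5): res(9,4)=6
after path 6 (8→6→10→9→4→2, push 3): res(9,4)=3

Residual capacity of (9,4): 3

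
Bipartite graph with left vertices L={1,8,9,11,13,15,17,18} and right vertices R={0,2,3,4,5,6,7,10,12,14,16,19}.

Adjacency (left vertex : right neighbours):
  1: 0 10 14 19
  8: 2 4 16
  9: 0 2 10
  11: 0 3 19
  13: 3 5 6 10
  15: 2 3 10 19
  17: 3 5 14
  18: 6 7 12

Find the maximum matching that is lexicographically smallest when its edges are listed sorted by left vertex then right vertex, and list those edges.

|M| = 8 (so the lex-smallest maximum matching has 8 edges)
process left vertices in ascending order; for each, take the smallest-labelled available neighbour that still permits 8 edges overall, or leave it unmatched if none does
lex-smallest matching: {1-0, 8-2, 9-10, 11-3, 13-5, 15-19, 17-14, 18-6}

Lex-smallest maximum matching: {(1,0), (8,2), (9,10), (11,3), (13,5), (15,19), (17,14), (18,6)}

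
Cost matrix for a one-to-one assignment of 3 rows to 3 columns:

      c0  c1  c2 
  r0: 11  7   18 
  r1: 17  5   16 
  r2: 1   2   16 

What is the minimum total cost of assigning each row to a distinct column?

Minimum assignment cost: 24

one of 2 optimal assignments: row0→col1 (cost 7), row1→col2 (cost 16), row2→col0 (cost 1)
total = 7 + 16 + 1 = 24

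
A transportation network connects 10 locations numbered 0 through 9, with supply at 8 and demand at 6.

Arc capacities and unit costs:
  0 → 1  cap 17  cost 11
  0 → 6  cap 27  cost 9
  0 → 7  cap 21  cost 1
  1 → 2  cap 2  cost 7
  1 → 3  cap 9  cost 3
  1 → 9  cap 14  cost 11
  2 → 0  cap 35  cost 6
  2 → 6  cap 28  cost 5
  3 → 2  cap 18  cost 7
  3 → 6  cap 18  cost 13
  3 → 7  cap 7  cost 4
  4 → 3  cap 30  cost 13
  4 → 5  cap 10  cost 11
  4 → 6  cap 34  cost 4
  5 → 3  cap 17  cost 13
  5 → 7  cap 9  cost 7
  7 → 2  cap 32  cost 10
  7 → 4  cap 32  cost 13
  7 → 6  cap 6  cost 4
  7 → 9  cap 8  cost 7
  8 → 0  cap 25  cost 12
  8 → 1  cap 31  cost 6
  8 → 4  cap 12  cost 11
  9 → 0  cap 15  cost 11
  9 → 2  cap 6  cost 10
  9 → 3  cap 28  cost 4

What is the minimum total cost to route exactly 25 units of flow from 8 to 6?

Minimum cost for 25 units: 423

shortest-cost path #1: 8→4→6 push 12 @ unit cost 15 (adds 180)
shortest-cost path #2: 8→0→7→6 push 6 @ unit cost 17 (adds 102)
shortest-cost path #3: 8→1→2→6 push 2 @ unit cost 18 (adds 36)
shortest-cost path #4: 8→0→6 push 5 @ unit cost 21 (adds 105)
total cost = 423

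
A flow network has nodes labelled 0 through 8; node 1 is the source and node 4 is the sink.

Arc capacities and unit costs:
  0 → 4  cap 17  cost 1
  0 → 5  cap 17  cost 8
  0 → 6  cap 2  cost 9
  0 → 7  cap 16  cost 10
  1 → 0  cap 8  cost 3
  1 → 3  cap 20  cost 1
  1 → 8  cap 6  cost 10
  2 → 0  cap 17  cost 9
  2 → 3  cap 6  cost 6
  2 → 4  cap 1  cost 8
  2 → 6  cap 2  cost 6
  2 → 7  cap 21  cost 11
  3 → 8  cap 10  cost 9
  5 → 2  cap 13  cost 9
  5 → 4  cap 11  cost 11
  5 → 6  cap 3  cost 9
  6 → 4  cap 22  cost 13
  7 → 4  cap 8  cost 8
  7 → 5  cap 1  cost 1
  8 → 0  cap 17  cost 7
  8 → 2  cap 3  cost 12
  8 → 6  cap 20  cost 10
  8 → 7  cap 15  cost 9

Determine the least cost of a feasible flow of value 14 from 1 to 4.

Minimum cost for 14 units: 140

shortest-cost path #1: 1→0→4 push 8 @ unit cost 4 (adds 32)
shortest-cost path #2: 1→8→0→4 push 6 @ unit cost 18 (adds 108)
total cost = 140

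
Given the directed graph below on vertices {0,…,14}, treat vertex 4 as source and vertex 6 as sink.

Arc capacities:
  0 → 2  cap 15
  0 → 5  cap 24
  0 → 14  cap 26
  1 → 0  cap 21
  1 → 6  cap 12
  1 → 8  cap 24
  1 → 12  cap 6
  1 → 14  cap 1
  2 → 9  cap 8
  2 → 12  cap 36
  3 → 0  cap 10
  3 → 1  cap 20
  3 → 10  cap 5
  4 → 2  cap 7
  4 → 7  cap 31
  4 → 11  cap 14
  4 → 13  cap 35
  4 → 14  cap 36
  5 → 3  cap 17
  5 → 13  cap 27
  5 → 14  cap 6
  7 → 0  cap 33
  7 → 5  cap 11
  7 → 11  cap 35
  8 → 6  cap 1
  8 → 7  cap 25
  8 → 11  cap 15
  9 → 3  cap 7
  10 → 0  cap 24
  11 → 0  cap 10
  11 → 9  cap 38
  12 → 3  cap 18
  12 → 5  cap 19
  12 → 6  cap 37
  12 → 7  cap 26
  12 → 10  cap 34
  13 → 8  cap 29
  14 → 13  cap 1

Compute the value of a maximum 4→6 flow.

augment #1: 4→2→12→6 bottleneck 7, total now 7
augment #2: 4→13→8→6 bottleneck 1, total now 8
augment #3: 4→7→0→2→12→6 bottleneck 15, total now 23
augment #4: 4→7→5→3→1→6 bottleneck 11, total now 34
augment #5: 4→11→9→3→1→6 bottleneck 1, total now 35
augment #6: 4→11→9→3→1→12→6 bottleneck 6, total now 41

Maximum flow value: 41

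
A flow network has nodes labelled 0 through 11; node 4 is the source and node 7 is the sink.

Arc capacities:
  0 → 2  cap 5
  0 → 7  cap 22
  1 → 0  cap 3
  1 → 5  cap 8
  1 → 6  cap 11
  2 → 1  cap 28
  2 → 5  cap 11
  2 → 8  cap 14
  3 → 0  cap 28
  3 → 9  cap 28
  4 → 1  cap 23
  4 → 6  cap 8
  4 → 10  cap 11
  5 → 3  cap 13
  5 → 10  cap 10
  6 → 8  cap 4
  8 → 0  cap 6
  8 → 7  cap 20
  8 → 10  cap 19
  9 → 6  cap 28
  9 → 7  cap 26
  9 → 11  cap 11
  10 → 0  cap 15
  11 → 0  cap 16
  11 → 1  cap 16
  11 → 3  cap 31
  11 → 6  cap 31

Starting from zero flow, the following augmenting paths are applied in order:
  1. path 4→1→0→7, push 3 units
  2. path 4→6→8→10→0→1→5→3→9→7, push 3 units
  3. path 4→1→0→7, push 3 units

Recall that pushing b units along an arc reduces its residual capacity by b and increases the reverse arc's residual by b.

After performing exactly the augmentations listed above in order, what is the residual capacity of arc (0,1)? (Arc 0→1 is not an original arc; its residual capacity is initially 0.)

after path 1 (4→1→0→7, push 3): res(0,1)=3
after path 2 (4→6→8→10→0→1→5→3→9→7, push 3): res(0,1)=0
after path 3 (4→1→0→7, push 3): res(0,1)=3

Residual capacity of (0,1): 3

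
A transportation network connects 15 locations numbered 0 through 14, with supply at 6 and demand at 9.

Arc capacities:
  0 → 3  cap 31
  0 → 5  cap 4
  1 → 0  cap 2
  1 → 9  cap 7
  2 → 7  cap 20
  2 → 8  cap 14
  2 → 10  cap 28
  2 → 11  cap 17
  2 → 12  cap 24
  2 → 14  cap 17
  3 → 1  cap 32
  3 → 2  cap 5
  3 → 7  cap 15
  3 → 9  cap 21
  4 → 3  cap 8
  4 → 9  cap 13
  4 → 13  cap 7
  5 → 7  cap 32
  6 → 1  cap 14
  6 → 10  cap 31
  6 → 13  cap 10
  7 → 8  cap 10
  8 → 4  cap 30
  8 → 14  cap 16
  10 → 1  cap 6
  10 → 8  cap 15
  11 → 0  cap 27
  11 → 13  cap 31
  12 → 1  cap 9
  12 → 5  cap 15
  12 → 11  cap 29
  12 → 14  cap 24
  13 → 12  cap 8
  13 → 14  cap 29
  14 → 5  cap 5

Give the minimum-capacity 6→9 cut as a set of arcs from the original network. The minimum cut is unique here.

augment #1: 6→1→9 push 7
augment #2: 6→1→0→3→9 push 2
augment #3: 6→10→8→4→9 push 13
augment #4: 6→10→8→4→3→9 push 2
augment #5: 6→13→12→11→0→3→9 push 8
augment #6: 6→13→14→5→7→8→4→3→9 push 2
max flow = 34; residual-reachable set from 6 gives S-side
cut edges (S→T): {(1,0), (1,9), (6,13), (10,8)} total cap 34

Min-cut arcs: {(1,0), (1,9), (6,13), (10,8)} (total capacity 34)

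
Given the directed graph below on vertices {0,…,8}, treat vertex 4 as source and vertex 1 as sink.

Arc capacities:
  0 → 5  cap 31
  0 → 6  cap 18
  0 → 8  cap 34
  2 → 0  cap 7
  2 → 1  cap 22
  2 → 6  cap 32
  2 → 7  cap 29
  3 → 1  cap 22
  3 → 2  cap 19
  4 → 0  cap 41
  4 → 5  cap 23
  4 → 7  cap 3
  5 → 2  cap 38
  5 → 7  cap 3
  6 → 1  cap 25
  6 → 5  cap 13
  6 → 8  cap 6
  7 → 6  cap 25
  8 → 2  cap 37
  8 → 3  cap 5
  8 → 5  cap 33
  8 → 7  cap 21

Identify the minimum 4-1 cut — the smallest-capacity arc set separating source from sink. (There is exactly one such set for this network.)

augment #1: 4→0→6→1 push 18
augment #2: 4→5→2→1 push 22
augment #3: 4→7→6→1 push 3
augment #4: 4→0→8→3→1 push 5
augment #5: 4→5→2→6→1 push 1
augment #6: 4→0→5→2→6→1 push 3
max flow = 52; residual-reachable set from 4 gives S-side
cut edges (S→T): {(2,1), (6,1), (8,3)} total cap 52

Min-cut arcs: {(2,1), (6,1), (8,3)} (total capacity 52)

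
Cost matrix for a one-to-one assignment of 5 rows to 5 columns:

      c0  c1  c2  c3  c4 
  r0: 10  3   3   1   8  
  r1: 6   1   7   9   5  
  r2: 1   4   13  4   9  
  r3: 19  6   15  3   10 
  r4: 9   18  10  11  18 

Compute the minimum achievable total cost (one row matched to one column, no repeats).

optimal assignment: row0→col1 (cost 3), row1→col4 (cost 5), row2→col0 (cost 1), row3→col3 (cost 3), row4→col2 (cost 10)
total = 3 + 5 + 1 + 3 + 10 = 22

Minimum assignment cost: 22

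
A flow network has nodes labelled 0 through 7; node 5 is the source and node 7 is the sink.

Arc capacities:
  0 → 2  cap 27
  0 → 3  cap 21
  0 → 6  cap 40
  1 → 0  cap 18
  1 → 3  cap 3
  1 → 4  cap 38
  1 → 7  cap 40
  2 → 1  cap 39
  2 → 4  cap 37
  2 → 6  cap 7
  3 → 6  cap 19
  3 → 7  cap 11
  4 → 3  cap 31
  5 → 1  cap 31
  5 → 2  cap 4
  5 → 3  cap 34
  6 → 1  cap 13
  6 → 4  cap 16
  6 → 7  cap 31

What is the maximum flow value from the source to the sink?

augment #1: 5→1→7 bottleneck 31, total now 31
augment #2: 5→3→7 bottleneck 11, total now 42
augment #3: 5→2→1→7 bottleneck 4, total now 46
augment #4: 5→3→6→7 bottleneck 19, total now 65

Maximum flow value: 65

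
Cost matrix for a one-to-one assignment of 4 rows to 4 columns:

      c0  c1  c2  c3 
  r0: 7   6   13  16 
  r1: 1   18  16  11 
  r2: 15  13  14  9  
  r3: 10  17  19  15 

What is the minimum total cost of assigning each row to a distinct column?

Minimum assignment cost: 35

optimal assignment: row0→col1 (cost 6), row1→col0 (cost 1), row2→col3 (cost 9), row3→col2 (cost 19)
total = 6 + 1 + 9 + 19 = 35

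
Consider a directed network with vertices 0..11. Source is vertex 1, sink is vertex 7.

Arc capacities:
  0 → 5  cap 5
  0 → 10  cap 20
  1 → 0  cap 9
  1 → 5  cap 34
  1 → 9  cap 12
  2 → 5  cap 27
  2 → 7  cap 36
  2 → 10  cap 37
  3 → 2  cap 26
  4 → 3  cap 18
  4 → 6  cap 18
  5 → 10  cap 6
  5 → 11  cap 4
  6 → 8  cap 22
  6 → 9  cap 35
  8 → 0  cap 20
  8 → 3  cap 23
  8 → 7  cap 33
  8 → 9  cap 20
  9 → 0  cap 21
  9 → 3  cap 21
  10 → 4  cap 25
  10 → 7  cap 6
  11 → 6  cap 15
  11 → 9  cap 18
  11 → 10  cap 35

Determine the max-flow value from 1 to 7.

augment #1: 1→0→10→7 bottleneck 6, total now 6
augment #2: 1→9→3→2→7 bottleneck 12, total now 18
augment #3: 1→5→11→6→8→7 bottleneck 4, total now 22
augment #4: 1→0→10→4→3→2→7 bottleneck 3, total now 25
augment #5: 1→5→10→4→3→2→7 bottleneck 6, total now 31

Maximum flow value: 31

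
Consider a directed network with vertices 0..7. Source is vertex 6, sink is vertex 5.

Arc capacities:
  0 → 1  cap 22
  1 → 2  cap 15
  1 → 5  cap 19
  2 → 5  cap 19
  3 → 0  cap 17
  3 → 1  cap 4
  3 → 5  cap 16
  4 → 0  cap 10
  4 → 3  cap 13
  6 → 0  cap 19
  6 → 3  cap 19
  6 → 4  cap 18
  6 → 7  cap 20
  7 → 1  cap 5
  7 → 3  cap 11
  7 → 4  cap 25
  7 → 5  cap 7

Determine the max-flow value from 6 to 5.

augment #1: 6→3→5 bottleneck 16, total now 16
augment #2: 6→7→5 bottleneck 7, total now 23
augment #3: 6→0→1→5 bottleneck 19, total now 42
augment #4: 6→3→1→2→5 bottleneck 3, total now 45
augment #5: 6→7→1→2→5 bottleneck 5, total now 50
augment #6: 6→4→0→1→2→5 bottleneck 3, total now 53
augment #7: 6→4→3→1→2→5 bottleneck 1, total now 54

Maximum flow value: 54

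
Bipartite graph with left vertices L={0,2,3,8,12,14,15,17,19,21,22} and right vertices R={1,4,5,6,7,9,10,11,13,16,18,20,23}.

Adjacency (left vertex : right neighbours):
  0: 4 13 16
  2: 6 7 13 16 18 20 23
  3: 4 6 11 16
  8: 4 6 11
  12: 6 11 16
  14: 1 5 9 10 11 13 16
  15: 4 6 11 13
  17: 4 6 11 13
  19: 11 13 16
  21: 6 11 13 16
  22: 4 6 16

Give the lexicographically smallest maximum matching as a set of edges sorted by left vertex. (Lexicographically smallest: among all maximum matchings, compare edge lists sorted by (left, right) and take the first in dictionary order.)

|M| = 7 (so the lex-smallest maximum matching has 7 edges)
process left vertices in ascending order; for each, take the smallest-labelled available neighbour that still permits 7 edges overall, or leave it unmatched if none does
lex-smallest matching: {0-4, 2-7, 3-6, 8-11, 12-16, 14-1, 15-13}

Lex-smallest maximum matching: {(0,4), (2,7), (3,6), (8,11), (12,16), (14,1), (15,13)}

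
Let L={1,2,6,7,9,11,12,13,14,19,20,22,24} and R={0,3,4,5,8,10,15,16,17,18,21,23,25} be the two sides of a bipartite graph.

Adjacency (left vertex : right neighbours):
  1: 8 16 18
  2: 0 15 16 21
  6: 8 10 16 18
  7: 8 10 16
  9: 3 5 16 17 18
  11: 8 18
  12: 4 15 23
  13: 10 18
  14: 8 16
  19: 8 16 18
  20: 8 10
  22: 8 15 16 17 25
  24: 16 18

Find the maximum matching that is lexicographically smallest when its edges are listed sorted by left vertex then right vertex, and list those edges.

|M| = 8 (so the lex-smallest maximum matching has 8 edges)
process left vertices in ascending order; for each, take the smallest-labelled available neighbour that still permits 8 edges overall, or leave it unmatched if none does
lex-smallest matching: {1-8, 2-0, 6-10, 7-16, 9-3, 11-18, 12-4, 22-15}

Lex-smallest maximum matching: {(1,8), (2,0), (6,10), (7,16), (9,3), (11,18), (12,4), (22,15)}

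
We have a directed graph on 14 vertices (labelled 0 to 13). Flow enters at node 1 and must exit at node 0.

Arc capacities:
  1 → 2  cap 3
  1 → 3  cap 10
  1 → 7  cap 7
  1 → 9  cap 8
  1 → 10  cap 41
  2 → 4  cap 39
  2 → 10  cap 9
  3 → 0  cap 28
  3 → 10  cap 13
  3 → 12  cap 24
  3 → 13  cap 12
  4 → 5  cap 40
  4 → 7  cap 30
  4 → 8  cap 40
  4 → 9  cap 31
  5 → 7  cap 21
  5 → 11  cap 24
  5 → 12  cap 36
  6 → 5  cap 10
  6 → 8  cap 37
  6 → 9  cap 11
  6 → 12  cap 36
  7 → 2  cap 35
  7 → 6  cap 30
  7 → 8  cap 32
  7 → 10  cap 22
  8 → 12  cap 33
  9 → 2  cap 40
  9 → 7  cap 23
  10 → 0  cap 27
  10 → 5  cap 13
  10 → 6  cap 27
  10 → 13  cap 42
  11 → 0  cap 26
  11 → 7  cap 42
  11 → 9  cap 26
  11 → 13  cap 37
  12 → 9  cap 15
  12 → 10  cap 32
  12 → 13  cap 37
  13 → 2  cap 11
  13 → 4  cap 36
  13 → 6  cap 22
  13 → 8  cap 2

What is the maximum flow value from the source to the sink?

Maximum flow value: 61

augment #1: 1→3→0 bottleneck 10, total now 10
augment #2: 1→10→0 bottleneck 27, total now 37
augment #3: 1→10→5→11→0 bottleneck 13, total now 50
augment #4: 1→2→4→5→11→0 bottleneck 3, total now 53
augment #5: 1→7→6→5→11→0 bottleneck 7, total now 60
augment #6: 1→10→6→5→11→0 bottleneck 1, total now 61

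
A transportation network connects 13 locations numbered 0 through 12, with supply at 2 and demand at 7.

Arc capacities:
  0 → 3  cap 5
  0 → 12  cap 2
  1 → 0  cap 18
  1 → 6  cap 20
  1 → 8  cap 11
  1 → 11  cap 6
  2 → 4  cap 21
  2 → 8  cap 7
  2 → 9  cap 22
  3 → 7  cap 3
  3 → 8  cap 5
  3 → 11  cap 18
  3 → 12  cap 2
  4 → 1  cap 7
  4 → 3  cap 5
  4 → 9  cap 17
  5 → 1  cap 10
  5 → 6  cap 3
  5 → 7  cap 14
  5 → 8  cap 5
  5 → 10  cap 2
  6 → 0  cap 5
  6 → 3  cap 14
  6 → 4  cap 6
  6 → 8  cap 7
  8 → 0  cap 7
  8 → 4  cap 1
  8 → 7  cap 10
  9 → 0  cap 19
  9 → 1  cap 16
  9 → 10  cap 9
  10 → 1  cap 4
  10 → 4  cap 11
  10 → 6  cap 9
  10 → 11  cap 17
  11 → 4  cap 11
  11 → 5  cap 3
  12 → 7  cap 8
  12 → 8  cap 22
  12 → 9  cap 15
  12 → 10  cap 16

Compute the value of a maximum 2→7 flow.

augment #1: 2→8→7 bottleneck 7, total now 7
augment #2: 2→4→3→7 bottleneck 3, total now 10
augment #3: 2→4→1→8→7 bottleneck 3, total now 13
augment #4: 2→4→3→12→7 bottleneck 2, total now 15
augment #5: 2→9→0→12→7 bottleneck 2, total now 17
augment #6: 2→4→1→11→5→7 bottleneck 3, total now 20

Maximum flow value: 20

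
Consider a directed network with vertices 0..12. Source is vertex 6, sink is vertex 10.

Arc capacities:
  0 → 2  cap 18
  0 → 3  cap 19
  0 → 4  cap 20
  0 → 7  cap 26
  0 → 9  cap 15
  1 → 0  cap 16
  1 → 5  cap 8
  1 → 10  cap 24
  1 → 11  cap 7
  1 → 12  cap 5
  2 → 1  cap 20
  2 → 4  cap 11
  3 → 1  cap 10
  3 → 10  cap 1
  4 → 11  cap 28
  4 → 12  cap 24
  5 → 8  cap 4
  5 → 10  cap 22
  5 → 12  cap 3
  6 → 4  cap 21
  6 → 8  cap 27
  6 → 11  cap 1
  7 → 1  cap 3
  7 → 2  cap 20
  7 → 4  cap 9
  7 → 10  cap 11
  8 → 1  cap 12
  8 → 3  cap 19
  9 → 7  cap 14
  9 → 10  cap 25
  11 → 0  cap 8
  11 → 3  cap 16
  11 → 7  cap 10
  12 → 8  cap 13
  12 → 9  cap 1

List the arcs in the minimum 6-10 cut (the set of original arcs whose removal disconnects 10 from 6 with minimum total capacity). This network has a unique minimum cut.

augment #1: 6→8→1→10 push 12
augment #2: 6→8→3→10 push 1
augment #3: 6→11→7→10 push 1
augment #4: 6→4→11→7→10 push 9
augment #5: 6→4→12→9→10 push 1
augment #6: 6→8→3→1→10 push 10
augment #7: 6→4→11→0→7→10 push 1
augment #8: 6→4→11→0→9→10 push 7
max flow = 42; residual-reachable set from 6 gives S-side
cut edges (S→T): {(3,1), (3,10), (8,1), (11,0), (11,7), (12,9)} total cap 42

Min-cut arcs: {(3,1), (3,10), (8,1), (11,0), (11,7), (12,9)} (total capacity 42)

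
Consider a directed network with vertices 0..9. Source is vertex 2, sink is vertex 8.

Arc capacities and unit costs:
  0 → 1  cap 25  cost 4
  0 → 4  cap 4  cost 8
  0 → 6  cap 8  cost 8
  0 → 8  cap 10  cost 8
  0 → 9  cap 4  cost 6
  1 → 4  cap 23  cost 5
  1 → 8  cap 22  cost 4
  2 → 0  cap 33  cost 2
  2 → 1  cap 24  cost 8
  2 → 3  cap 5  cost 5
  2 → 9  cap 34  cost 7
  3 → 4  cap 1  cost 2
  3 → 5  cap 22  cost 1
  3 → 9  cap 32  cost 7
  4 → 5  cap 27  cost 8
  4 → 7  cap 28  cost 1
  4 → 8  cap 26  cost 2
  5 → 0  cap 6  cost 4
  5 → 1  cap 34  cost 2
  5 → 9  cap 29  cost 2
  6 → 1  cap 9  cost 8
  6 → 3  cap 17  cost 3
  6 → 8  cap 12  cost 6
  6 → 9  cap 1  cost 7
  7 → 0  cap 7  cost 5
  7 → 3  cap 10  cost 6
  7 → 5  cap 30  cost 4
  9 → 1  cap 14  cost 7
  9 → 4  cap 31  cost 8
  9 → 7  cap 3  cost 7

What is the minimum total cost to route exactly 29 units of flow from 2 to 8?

shortest-cost path #1: 2→3→4→8 push 1 @ unit cost 9 (adds 9)
shortest-cost path #2: 2→0→8 push 10 @ unit cost 10 (adds 100)
shortest-cost path #3: 2→0→1→8 push 18 @ unit cost 10 (adds 180)
total cost = 289

Minimum cost for 29 units: 289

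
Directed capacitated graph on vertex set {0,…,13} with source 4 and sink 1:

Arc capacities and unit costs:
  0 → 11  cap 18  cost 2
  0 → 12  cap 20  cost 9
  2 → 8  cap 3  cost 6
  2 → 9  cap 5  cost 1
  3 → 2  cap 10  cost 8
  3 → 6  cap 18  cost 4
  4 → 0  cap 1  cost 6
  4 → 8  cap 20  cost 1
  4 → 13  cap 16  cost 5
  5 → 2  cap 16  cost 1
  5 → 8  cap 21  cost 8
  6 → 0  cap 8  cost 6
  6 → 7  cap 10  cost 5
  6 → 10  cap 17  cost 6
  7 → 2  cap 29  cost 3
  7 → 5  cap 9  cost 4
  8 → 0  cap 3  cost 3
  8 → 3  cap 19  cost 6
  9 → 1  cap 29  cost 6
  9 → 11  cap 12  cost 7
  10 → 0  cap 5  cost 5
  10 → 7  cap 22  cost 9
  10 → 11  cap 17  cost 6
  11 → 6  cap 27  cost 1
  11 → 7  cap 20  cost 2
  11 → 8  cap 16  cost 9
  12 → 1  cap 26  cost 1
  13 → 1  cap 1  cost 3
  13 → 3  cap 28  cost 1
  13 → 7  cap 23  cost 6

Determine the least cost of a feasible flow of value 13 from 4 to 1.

shortest-cost path #1: 4→13→1 push 1 @ unit cost 8 (adds 8)
shortest-cost path #2: 4→8→0→12→1 push 3 @ unit cost 14 (adds 42)
shortest-cost path #3: 4→0→12→1 push 1 @ unit cost 16 (adds 16)
shortest-cost path #4: 4→13→3→2→9→1 push 5 @ unit cost 21 (adds 105)
shortest-cost path #5: 4→13→3→6→0→12→1 push 3 @ unit cost 26 (adds 78)
total cost = 249

Minimum cost for 13 units: 249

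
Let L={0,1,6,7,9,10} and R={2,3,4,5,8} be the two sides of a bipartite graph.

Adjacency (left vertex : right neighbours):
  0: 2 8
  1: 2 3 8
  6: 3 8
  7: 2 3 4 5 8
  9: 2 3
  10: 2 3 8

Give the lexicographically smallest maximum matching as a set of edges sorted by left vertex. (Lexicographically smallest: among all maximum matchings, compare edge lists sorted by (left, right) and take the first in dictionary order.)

Lex-smallest maximum matching: {(0,2), (1,3), (6,8), (7,4)}

|M| = 4 (so the lex-smallest maximum matching has 4 edges)
process left vertices in ascending order; for each, take the smallest-labelled available neighbour that still permits 4 edges overall, or leave it unmatched if none does
lex-smallest matching: {0-2, 1-3, 6-8, 7-4}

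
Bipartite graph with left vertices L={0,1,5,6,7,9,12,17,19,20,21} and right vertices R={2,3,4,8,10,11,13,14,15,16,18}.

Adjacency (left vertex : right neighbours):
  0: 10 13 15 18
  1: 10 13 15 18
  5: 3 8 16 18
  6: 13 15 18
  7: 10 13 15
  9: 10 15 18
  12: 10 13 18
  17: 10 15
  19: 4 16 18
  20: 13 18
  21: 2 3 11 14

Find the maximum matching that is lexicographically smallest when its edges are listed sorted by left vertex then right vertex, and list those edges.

|M| = 7 (so the lex-smallest maximum matching has 7 edges)
process left vertices in ascending order; for each, take the smallest-labelled available neighbour that still permits 7 edges overall, or leave it unmatched if none does
lex-smallest matching: {0-10, 1-13, 5-3, 6-15, 9-18, 19-4, 21-2}

Lex-smallest maximum matching: {(0,10), (1,13), (5,3), (6,15), (9,18), (19,4), (21,2)}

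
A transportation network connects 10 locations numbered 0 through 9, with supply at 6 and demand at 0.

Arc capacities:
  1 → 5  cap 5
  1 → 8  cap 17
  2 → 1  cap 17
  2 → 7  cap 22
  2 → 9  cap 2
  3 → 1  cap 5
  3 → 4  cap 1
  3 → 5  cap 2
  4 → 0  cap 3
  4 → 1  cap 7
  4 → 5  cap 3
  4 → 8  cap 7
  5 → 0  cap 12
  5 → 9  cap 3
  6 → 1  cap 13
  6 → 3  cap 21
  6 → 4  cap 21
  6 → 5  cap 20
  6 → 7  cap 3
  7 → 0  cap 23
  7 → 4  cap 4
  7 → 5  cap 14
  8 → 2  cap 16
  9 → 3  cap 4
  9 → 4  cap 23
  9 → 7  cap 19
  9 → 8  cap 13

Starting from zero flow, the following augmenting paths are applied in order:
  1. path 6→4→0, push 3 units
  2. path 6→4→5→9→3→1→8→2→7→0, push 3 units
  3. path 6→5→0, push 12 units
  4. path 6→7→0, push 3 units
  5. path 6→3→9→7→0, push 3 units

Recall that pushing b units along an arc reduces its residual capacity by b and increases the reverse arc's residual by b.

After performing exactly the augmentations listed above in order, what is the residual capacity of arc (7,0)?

Residual capacity of (7,0): 14

after path 1 (6→4→0, push 3): res(7,0)=23
after path 2 (6→4→5→9→3→1→8→2→7→0, push 3): res(7,0)=20
after path 3 (6→5→0, push 12): res(7,0)=20
after path 4 (6→7→0, push 3): res(7,0)=17
after path 5 (6→3→9→7→0, push 3): res(7,0)=14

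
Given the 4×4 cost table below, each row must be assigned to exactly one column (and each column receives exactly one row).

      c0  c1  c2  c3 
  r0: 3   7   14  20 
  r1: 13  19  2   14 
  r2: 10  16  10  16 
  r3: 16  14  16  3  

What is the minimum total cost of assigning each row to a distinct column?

Minimum assignment cost: 22

optimal assignment: row0→col1 (cost 7), row1→col2 (cost 2), row2→col0 (cost 10), row3→col3 (cost 3)
total = 7 + 2 + 10 + 3 = 22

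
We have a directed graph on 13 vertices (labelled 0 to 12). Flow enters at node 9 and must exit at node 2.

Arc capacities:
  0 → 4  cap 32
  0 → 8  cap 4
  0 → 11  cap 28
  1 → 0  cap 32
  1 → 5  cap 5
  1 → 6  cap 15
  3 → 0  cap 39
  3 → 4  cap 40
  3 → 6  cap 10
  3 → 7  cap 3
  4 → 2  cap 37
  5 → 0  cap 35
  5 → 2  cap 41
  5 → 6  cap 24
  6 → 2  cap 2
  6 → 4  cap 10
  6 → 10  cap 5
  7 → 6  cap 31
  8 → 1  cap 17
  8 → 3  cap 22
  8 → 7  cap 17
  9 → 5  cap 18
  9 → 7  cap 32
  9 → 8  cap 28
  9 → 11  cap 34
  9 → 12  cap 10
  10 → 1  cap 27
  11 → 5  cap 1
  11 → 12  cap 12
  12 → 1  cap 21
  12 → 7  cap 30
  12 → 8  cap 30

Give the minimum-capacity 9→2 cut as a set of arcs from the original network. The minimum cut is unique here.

augment #1: 9→5→2 push 18
augment #2: 9→7→6→2 push 2
augment #3: 9→11→5→2 push 1
augment #4: 9→7→6→4→2 push 10
augment #5: 9→8→1→5→2 push 5
augment #6: 9→8→3→4→2 push 22
augment #7: 9→8→1→0→4→2 push 1
augment #8: 9→12→1→0→4→2 push 4
max flow = 63; residual-reachable set from 9 gives S-side
cut edges (S→T): {(1,5), (4,2), (6,2), (9,5), (11,5)} total cap 63

Min-cut arcs: {(1,5), (4,2), (6,2), (9,5), (11,5)} (total capacity 63)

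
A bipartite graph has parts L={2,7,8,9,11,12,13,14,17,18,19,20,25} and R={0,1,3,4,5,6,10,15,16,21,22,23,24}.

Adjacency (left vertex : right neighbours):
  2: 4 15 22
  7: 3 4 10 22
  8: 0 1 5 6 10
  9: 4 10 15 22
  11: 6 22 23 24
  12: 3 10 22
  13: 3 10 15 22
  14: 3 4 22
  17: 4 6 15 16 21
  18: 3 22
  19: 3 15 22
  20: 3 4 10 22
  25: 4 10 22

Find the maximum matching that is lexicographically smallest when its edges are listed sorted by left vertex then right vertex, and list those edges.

Lex-smallest maximum matching: {(2,4), (7,3), (8,0), (9,10), (11,6), (12,22), (13,15), (17,16)}

|M| = 8 (so the lex-smallest maximum matching has 8 edges)
process left vertices in ascending order; for each, take the smallest-labelled available neighbour that still permits 8 edges overall, or leave it unmatched if none does
lex-smallest matching: {2-4, 7-3, 8-0, 9-10, 11-6, 12-22, 13-15, 17-16}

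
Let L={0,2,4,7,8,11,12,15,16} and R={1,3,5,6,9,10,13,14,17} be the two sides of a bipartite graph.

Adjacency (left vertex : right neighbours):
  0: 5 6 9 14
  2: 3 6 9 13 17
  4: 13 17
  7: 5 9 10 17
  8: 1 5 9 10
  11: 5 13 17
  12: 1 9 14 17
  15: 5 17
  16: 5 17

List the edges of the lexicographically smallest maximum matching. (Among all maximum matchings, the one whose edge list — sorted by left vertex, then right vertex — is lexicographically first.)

|M| = 8 (so the lex-smallest maximum matching has 8 edges)
process left vertices in ascending order; for each, take the smallest-labelled available neighbour that still permits 8 edges overall, or leave it unmatched if none does
lex-smallest matching: {0-6, 2-3, 4-13, 7-9, 8-1, 11-5, 12-14, 15-17}

Lex-smallest maximum matching: {(0,6), (2,3), (4,13), (7,9), (8,1), (11,5), (12,14), (15,17)}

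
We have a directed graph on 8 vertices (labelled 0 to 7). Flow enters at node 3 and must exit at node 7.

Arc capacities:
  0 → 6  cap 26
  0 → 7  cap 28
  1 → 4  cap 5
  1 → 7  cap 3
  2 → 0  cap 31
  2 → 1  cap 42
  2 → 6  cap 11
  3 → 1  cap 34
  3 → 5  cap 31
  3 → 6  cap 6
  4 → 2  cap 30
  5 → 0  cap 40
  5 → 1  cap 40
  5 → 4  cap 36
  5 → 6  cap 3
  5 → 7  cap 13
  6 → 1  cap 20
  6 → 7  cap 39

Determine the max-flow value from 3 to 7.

augment #1: 3→1→7 bottleneck 3, total now 3
augment #2: 3→5→7 bottleneck 13, total now 16
augment #3: 3→6→7 bottleneck 6, total now 22
augment #4: 3→5→0→7 bottleneck 18, total now 40
augment #5: 3→1→4→2→0→7 bottleneck 5, total now 45

Maximum flow value: 45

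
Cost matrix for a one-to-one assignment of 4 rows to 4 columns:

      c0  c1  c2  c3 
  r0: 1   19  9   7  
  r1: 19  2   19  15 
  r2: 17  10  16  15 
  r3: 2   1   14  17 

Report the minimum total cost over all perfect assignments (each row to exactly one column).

optimal assignment: row0→col3 (cost 7), row1→col1 (cost 2), row2→col2 (cost 16), row3→col0 (cost 2)
total = 7 + 2 + 16 + 2 = 27

Minimum assignment cost: 27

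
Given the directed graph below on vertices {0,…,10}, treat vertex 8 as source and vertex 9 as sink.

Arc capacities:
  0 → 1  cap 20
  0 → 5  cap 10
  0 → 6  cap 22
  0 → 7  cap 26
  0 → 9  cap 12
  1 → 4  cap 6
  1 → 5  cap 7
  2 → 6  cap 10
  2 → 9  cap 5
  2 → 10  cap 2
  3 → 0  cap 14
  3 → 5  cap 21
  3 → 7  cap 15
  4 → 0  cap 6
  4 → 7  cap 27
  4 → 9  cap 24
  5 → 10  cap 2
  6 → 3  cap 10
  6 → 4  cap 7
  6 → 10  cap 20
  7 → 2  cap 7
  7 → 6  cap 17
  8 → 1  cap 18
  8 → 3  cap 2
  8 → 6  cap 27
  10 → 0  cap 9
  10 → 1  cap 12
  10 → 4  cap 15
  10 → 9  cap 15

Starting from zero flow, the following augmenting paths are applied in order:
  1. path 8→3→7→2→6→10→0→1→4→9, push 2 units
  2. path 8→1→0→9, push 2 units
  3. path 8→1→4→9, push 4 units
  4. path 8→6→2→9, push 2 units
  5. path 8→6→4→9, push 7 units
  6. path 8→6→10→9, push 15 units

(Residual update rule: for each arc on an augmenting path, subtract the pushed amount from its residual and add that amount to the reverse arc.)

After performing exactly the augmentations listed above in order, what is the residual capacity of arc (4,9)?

after path 1 (8→3→7→2→6→10→0→1→4→9, push 2): res(4,9)=22
after path 2 (8→1→0→9, push 2): res(4,9)=22
after path 3 (8→1→4→9, push 4): res(4,9)=18
after path 4 (8→6→2→9, push 2): res(4,9)=18
after path 5 (8→6→4→9, push 7): res(4,9)=11
after path 6 (8→6→10→9, push 15): res(4,9)=11

Residual capacity of (4,9): 11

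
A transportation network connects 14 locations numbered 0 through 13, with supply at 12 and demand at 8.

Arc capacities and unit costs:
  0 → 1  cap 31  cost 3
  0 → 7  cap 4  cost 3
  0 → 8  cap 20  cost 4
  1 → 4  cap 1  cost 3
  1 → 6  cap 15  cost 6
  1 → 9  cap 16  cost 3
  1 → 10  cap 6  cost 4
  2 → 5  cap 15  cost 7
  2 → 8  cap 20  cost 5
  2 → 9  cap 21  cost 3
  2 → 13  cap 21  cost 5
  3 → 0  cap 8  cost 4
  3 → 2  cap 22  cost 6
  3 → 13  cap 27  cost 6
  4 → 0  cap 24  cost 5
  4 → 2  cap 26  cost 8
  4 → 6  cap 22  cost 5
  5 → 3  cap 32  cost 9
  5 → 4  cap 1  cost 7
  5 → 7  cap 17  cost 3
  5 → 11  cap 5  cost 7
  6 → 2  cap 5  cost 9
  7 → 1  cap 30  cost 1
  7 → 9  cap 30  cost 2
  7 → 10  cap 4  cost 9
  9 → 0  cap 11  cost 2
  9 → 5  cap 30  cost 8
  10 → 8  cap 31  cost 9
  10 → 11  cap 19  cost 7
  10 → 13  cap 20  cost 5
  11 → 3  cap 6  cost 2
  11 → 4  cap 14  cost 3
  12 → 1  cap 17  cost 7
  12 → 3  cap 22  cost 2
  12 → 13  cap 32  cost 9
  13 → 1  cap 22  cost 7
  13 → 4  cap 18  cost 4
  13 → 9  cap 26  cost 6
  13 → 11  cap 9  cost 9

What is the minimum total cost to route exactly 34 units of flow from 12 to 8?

shortest-cost path #1: 12→3→0→8 push 8 @ unit cost 10 (adds 80)
shortest-cost path #2: 12→3→2→8 push 14 @ unit cost 13 (adds 182)
shortest-cost path #3: 12→1→9→0→8 push 11 @ unit cost 16 (adds 176)
shortest-cost path #4: 12→1→4→0→8 push 1 @ unit cost 19 (adds 19)
total cost = 457

Minimum cost for 34 units: 457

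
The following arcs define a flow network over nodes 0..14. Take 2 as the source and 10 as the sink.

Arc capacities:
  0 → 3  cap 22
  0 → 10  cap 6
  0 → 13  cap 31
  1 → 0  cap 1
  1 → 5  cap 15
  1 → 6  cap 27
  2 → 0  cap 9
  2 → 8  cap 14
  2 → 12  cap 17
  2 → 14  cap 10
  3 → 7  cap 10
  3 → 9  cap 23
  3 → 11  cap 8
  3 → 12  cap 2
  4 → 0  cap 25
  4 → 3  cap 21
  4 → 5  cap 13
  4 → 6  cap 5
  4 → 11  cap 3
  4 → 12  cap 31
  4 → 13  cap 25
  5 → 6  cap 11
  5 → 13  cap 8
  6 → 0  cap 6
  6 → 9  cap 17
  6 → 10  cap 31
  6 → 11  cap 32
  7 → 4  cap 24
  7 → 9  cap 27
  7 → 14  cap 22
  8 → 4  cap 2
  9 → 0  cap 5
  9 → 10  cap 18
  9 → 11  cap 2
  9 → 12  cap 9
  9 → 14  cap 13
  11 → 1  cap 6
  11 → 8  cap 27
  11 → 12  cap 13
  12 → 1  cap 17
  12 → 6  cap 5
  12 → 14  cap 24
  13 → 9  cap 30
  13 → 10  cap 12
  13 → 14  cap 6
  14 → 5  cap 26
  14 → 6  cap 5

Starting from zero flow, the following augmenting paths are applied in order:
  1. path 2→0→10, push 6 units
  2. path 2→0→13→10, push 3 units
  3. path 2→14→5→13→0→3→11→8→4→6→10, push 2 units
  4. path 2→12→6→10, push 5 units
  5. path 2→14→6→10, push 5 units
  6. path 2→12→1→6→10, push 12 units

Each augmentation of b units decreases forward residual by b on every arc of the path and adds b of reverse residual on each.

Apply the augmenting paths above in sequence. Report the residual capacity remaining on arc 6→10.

after path 1 (2→0→10, push 6): res(6,10)=31
after path 2 (2→0→13→10, push 3): res(6,10)=31
after path 3 (2→14→5→13→0→3→11→8→4→6→10, push 2): res(6,10)=29
after path 4 (2→12→6→10, push 5): res(6,10)=24
after path 5 (2→14→6→10, push 5): res(6,10)=19
after path 6 (2→12→1→6→10, push 12): res(6,10)=7

Residual capacity of (6,10): 7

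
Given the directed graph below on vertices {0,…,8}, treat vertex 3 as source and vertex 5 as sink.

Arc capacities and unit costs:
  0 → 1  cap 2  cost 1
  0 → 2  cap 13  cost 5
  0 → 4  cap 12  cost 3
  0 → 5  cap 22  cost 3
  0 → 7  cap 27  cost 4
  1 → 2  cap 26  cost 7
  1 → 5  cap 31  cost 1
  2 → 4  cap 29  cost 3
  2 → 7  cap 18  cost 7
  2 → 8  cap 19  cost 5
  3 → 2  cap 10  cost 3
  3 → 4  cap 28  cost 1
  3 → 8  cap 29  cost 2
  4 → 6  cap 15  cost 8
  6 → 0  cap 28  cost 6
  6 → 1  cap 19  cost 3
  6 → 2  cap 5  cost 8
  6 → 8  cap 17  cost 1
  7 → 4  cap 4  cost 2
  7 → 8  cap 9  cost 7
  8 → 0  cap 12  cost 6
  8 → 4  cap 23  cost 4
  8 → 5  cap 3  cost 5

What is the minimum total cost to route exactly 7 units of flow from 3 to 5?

shortest-cost path #1: 3→8→5 push 3 @ unit cost 7 (adds 21)
shortest-cost path #2: 3→8→0→1→5 push 2 @ unit cost 10 (adds 20)
shortest-cost path #3: 3→8→0→5 push 2 @ unit cost 11 (adds 22)
total cost = 63

Minimum cost for 7 units: 63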